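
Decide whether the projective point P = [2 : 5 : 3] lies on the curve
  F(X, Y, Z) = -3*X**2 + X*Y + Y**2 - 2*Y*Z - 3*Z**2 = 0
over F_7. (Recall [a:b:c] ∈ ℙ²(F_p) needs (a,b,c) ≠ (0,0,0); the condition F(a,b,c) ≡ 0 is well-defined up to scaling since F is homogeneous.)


F(2,5,3) ≡ 1 (mod 7); P is NOT on the curve.

Evaluate F(2, 5, 3) term-by-term (mod 7).
  -3*X**2 ↦ -3·4·1·1 = -12
  X*Y ↦ 1·2·5·1 = 10
  Y**2 ↦ 1·1·25·1 = 25
  -2*Y*Z ↦ -2·1·5·3 = -30
  -3*Z**2 ↦ -3·1·1·9 = -27
Sum: F(2, 5, 3) = (-12) + (10) + (25) + (-30) + (-27) = -34.
Reducing mod 7: -34 ≡ 1 (mod 7).
Since F(a, b, c) ≡ 1 ≠ 0 (mod 7), P does NOT lie on the curve.


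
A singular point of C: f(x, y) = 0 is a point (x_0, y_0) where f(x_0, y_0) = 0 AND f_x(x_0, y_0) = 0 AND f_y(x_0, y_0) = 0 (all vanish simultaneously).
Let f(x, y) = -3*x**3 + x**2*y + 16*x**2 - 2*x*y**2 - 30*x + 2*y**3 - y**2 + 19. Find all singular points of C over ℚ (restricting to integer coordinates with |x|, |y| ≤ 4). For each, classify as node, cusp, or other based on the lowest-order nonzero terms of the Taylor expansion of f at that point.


Singular points: {(2, 1)}; classification: node.

Compute partial derivatives:
  f_x = -9*x**2 + 2*x*y + 32*x - 2*y**2 - 30.
  f_y = x**2 - 4*x*y + 6*y**2 - 2*y.
Scan x_0 ∈ {−4, ..., 4}. For each x_0, f_y(x_0, y) is a polynomial in y; find its integer roots y ∈ {−4, ..., 4}, then test f_x and f at those candidates.
  x = -4: f_y(-4, y) = 6*y**2 + 14*y + 16; no integer root y with |y| ≤ 4.
  x = -3: f_y(-3, y) = 6*y**2 + 10*y + 9; no integer root y with |y| ≤ 4.
  x = -2: f_y(-2, y) = 6*y**2 + 6*y + 4; no integer root y with |y| ≤ 4.
  x = -1: f_y(-1, y) = 6*y**2 + 2*y + 1; no integer root y with |y| ≤ 4.
  x = 0: f_y(0, y) = 6*y**2 - 2*y; vanishes at y ∈ {0}. (0, 0): f_x = -30 ≠ 0.
  x = 1: f_y(1, y) = 6*y**2 - 6*y + 1; no integer root y with |y| ≤ 4.
  x = 2: f_y(2, y) = 6*y**2 - 10*y + 4; vanishes at y ∈ {1}. (2, 1): f_x = 0, f = 0 — SINGULAR.
  x = 3: f_y(3, y) = 6*y**2 - 14*y + 9; no integer root y with |y| ≤ 4.
  x = 4: f_y(4, y) = 6*y**2 - 18*y + 16; no integer root y with |y| ≤ 4.
Only singular point on the grid: (2, 1).
Classify: substitute x = 2 + u, y = 1 + v and expand: f = -3*u**3 + u**2*v - u**2 - 2*u*v**2 + 2*v**3 + v**2.
No constant or linear terms (consistent with a singular point). Quadratic part: -u**2 + v**2. Cubic part: -3*u**3 + u**2*v - 2*u*v**2 + 2*v**3.
The quadratic part v**2 - u**2 = (v − u)(v + u) splits into two distinct linear factors, so there are two distinct tangent lines y − 1 = ±(x − 2) — this is a node (ordinary double point).
Classification: node.


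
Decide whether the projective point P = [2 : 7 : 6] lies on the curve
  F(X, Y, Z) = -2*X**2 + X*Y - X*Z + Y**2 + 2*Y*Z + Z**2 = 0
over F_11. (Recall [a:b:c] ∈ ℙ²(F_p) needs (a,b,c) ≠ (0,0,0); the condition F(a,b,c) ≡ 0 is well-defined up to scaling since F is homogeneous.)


F(2,7,6) ≡ 9 (mod 11); P is NOT on the curve.

Evaluate F(2, 7, 6) term-by-term (mod 11).
  -2*X**2 ↦ -2·4·1·1 = -8
  X*Y ↦ 1·2·7·1 = 14
  -X*Z ↦ -1·2·1·6 = -12
  Y**2 ↦ 1·1·49·1 = 49
  2*Y*Z ↦ 2·1·7·6 = 84
  Z**2 ↦ 1·1·1·36 = 36
Sum: F(2, 7, 6) = (-8) + (14) + (-12) + (49) + (84) + (36) = 163.
Reducing mod 11: 163 ≡ 9 (mod 11).
Since F(a, b, c) ≡ 9 ≠ 0 (mod 11), P does NOT lie on the curve.


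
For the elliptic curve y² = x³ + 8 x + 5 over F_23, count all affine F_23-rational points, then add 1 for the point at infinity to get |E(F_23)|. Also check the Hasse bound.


Affine points = {(2, 11), (2, 12), (4, 3), (4, 20), (5, 3), (5, 20), (6, 4), (6, 19), (7, 6), (7, 17), (8, 11), (8, 12), (9, 1), (9, 22), (10, 2), (10, 21), (12, 9), (12, 14), (13, 11), (13, 12), (14, 3), (14, 20), (15, 2), (15, 21), (18, 1), (18, 22), (19, 1), (19, 22), (20, 0), (21, 2), (21, 21)}; affine count = 31; |E(F_23)| = 32.

Discriminant check: Δ ∝ 4a³ + 27b² = 4·8³ + 27·5² = 4·512 + 27·25 ≡ 9 (mod 23). Nonzero ⇒ E is nonsingular.
For each x ∈ F_23, compute rhs = x³ + 8·x + 5 mod 23, then count y ∈ F_23 with y² ≡ rhs.
  x = 0: rhs = 5, matching y values: none (0 points).
  x = 1: rhs = 14, matching y values: none (0 points).
  x = 2: rhs = 6, matching y values: 11, 12 (2 points).
  x = 3: rhs = 10, matching y values: none (0 points).
  x = 4: rhs = 9, matching y values: 3, 20 (2 points).
  x = 5: rhs = 9, matching y values: 3, 20 (2 points).
  x = 6: rhs = 16, matching y values: 4, 19 (2 points).
  x = 7: rhs = 13, matching y values: 6, 17 (2 points).
  x = 8: rhs = 6, matching y values: 11, 12 (2 points).
  x = 9: rhs = 1, matching y values: 1, 22 (2 points).
  x = 10: rhs = 4, matching y values: 2, 21 (2 points).
  x = 11: rhs = 21, matching y values: none (0 points).
  x = 12: rhs = 12, matching y values: 9, 14 (2 points).
  x = 13: rhs = 6, matching y values: 11, 12 (2 points).
  x = 14: rhs = 9, matching y values: 3, 20 (2 points).
  x = 15: rhs = 4, matching y values: 2, 21 (2 points).
  x = 16: rhs = 20, matching y values: none (0 points).
  x = 17: rhs = 17, matching y values: none (0 points).
  x = 18: rhs = 1, matching y values: 1, 22 (2 points).
  x = 19: rhs = 1, matching y values: 1, 22 (2 points).
  x = 20: rhs = 0, matching y values: 0 (1 points).
  x = 21: rhs = 4, matching y values: 2, 21 (2 points).
  x = 22: rhs = 19, matching y values: none (0 points).
Total affine count: 31.
Full point count |E(F_23)| = 31 + 1 = 32.
Hasse bound: |32 − (23+1)| = |8| = 8 ≤ 2√23 ≈ 9.5917 ✓.


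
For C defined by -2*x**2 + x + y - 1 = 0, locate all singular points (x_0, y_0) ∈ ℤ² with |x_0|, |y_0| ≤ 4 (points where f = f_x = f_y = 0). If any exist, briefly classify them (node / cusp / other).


No singular points in the scanned grid; C is smooth there.

Compute partial derivatives:
  f_x = 1 - 4*x.
  f_y = 1.
f_y = 1 is a nonzero constant, so f_y never vanishes: no point (x, y) can satisfy f = f_x = f_y = 0. In particular no (x, y) ∈ {−4, ..., 4}² is singular; the curve is smooth.


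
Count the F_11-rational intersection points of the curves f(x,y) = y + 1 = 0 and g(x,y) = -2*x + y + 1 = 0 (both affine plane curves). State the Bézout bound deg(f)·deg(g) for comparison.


Common zeros: {(0, 10)}; count = 1; Bézout bound = 1.

deg(f) = 1, deg(g) = 1, so Bézout bound = 1.
Scan x ∈ F_11. For each x, list the y ∈ F_11 with f(x, y) ≡ 0 and those with g(x, y) ≡ 0 (mod 11); the common zeros in that column are the intersection.
  x = 0: f ≡ 0 at y ∈ {10}; g ≡ 0 at y ∈ {10}; common: {10}.
  x = 1: f ≡ 0 at y ∈ {10}; g ≡ 0 at y ∈ {1}; common: ∅.
  x = 2: f ≡ 0 at y ∈ {10}; g ≡ 0 at y ∈ {3}; common: ∅.
  x = 3: f ≡ 0 at y ∈ {10}; g ≡ 0 at y ∈ {5}; common: ∅.
  x = 4: f ≡ 0 at y ∈ {10}; g ≡ 0 at y ∈ {7}; common: ∅.
  x = 5: f ≡ 0 at y ∈ {10}; g ≡ 0 at y ∈ {9}; common: ∅.
  x = 6: f ≡ 0 at y ∈ {10}; g ≡ 0 at y ∈ {0}; common: ∅.
  x = 7: f ≡ 0 at y ∈ {10}; g ≡ 0 at y ∈ {2}; common: ∅.
  x = 8: f ≡ 0 at y ∈ {10}; g ≡ 0 at y ∈ {4}; common: ∅.
  x = 9: f ≡ 0 at y ∈ {10}; g ≡ 0 at y ∈ {6}; common: ∅.
  x = 10: f ≡ 0 at y ∈ {10}; g ≡ 0 at y ∈ {8}; common: ∅.
Collecting: common zeros = {(0, 10)}, so the count is 1.
Comparison with the Bézout bound: 1 ≤ 1 = deg(f)·deg(g), as expected for curves with no common component (the bound is attained).


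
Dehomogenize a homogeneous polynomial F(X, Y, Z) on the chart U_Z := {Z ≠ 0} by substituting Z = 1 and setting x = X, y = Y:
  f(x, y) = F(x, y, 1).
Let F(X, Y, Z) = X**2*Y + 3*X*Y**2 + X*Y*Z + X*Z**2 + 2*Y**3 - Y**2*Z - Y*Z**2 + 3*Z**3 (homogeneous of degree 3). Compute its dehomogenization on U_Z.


f(x, y) = x**2*y + 3*x*y**2 + x*y + x + 2*y**3 - y**2 - y + 3

On U_Z we set Z = 1. Each monomial c·X^i·Y^j·Z^k in F becomes c·x^i·y^j·1^k = c·x^i·y^j.
Substituting Z = 1: F(X, Y, 1) = x**2*y + 3*x*y**2 + x*y + x + 2*y**3 - y**2 - y + 3.
Note: deg(f) ≤ deg(F) = 3; strict inequality happens when F is divisible by Z (lost terms).


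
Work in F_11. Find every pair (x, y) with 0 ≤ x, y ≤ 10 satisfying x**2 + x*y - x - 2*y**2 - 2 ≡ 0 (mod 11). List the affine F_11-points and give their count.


Affine F_11-points: {(2, 0), (2, 1), (5, 9), (5, 10), (8, 5), (8, 10), (9, 1), (9, 9), (10, 0), (10, 5)}; count = 10.

For each of the 121 pairs (x, y) ∈ F_11², evaluate f(x, y) mod 11. Record the zeros.
  x = 0: [0↦9, 1↦7, 2↦1, 3↦2, 4↦10, 5↦3, 6↦3, 7↦10, 8↦2, 9↦1, 10↦7]  zeros at y ∈ ∅
  x = 1: [0↦9, 1↦8, 2↦3, 3↦5, 4↦3, 5↦8, 6↦9, 7↦6, 8↦10, 9↦10, 10↦6]  zeros at y ∈ ∅
  x = 2: [0↦0, 1↦0, 2↦7, 3↦10, 4↦9, 5↦4, 6↦6, 7↦4, 8↦9, 9↦10, 10↦7]  zeros at y ∈ {0, 1}
  x = 3: [0↦4, 1↦5, 2↦2, 3↦6, 4↦6, 5↦2, 6↦5, 7↦4, 8↦10, 9↦1, 10↦10]  zeros at y ∈ ∅
  x = 4: [0↦10, 1↦1, 2↦10, 3↦4, 4↦5, 5↦2, 6↦6, 7↦6, 8↦2, 9↦5, 10↦4]  zeros at y ∈ ∅
  x = 5: [0↦7, 1↦10, 2↦9, 3↦4, 4↦6, 5↦4, 6↦9, 7↦10, 8↦7, 9↦0, 10↦0]  zeros at y ∈ {9, 10}
  x = 6: [0↦6, 1↦10, 2↦10, 3↦6, 4↦9, 5↦8, 6↦3, 7↦5, 8↦3, 9↦8, 10↦9]  zeros at y ∈ ∅
  x = 7: [0↦7, 1↦1, 2↦2, 3↦10, 4↦3, 5↦3, 6↦10, 7↦2, 8↦1, 9↦7, 10↦9]  zeros at y ∈ ∅
  x = 8: [0↦10, 1↦5, 2↦7, 3↦5, 4↦10, 5↦0, 6↦8, 7↦1, 8↦1, 9↦8, 10↦0]  zeros at y ∈ {5, 10}
  x = 9: [0↦4, 1↦0, 2↦3, 3↦2, 4↦8, 5↦10, 6↦8, 7↦2, 8↦3, 9↦0, 10↦4]  zeros at y ∈ {1, 9}
  x = 10: [0↦0, 1↦8, 2↦1, 3↦1, 4↦8, 5↦0, 6↦10, 7↦5, 8↦7, 9↦5, 10↦10]  zeros at y ∈ {0, 5}
Collecting zeros: affine points = {(2, 0), (2, 1), (5, 9), (5, 10), (8, 5), (8, 10), (9, 1), (9, 9), (10, 0), (10, 5)}.
Total count |C(F_11)_aff| = 10.


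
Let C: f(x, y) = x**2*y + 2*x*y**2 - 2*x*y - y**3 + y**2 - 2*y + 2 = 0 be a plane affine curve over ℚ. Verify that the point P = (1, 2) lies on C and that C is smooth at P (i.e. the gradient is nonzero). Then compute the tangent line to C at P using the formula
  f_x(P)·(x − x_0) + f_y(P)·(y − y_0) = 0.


Tangent line at P: 8*x - 3*y - 2 = 0.

Step 1: f(1, 2) = 0, so P lies on C.
Step 2: partial derivatives
  f_x(x, y) = 2*x*y + 2*y**2 - 2*y, f_y(x, y) = x**2 + 4*x*y - 2*x - 3*y**2 + 2*y - 2.
  f_x(P) = 8, f_y(P) = -3 (gradient nonzero, so P is smooth).
Step 3: tangent line at P: 8·(x − 1) + -3·(y − 2) = 0.
Expanding: 8*x - 3*y - 2 = 0.


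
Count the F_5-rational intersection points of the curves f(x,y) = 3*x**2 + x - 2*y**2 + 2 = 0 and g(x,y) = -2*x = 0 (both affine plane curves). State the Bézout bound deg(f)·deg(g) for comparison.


Common zeros: {(0, 1), (0, 4)}; count = 2; Bézout bound = 2.

deg(f) = 2, deg(g) = 1, so Bézout bound = 2.
Scan x ∈ F_5. For each x, list the y ∈ F_5 with f(x, y) ≡ 0 and those with g(x, y) ≡ 0 (mod 5); the common zeros in that column are the intersection.
  x = 0: f ≡ 0 at y ∈ {1, 4}; g ≡ 0 at y ∈ {0, 1, 2, 3, 4}; common: {1, 4}.
  x = 1: f ≡ 0 at y ∈ ∅; g ≡ 0 at y ∈ ∅; common: ∅.
  x = 2: f ≡ 0 at y ∈ ∅; g ≡ 0 at y ∈ ∅; common: ∅.
  x = 3: f ≡ 0 at y ∈ {1, 4}; g ≡ 0 at y ∈ ∅; common: ∅.
  x = 4: f ≡ 0 at y ∈ ∅; g ≡ 0 at y ∈ ∅; common: ∅.
Collecting: common zeros = {(0, 1), (0, 4)}, so the count is 2.
Comparison with the Bézout bound: 2 ≤ 2 = deg(f)·deg(g), as expected for curves with no common component (the bound is attained).


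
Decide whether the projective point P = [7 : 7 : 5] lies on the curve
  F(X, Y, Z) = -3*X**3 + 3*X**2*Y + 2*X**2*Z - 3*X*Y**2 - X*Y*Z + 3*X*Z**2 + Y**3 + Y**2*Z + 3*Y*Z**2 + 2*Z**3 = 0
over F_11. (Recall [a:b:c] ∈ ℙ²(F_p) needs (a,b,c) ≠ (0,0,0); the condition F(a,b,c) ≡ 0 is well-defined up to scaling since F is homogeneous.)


F(7,7,5) ≡ 4 (mod 11); P is NOT on the curve.

Evaluate F(7, 7, 5) term-by-term (mod 11).
  -3*X**3 ↦ -3·343·1·1 = -1029
  3*X**2*Y ↦ 3·49·7·1 = 1029
  2*X**2*Z ↦ 2·49·1·5 = 490
  -3*X*Y**2 ↦ -3·7·49·1 = -1029
  -X*Y*Z ↦ -1·7·7·5 = -245
  3*X*Z**2 ↦ 3·7·1·25 = 525
  Y**3 ↦ 1·1·343·1 = 343
  Y**2*Z ↦ 1·1·49·5 = 245
  3*Y*Z**2 ↦ 3·1·7·25 = 525
  2*Z**3 ↦ 2·1·1·125 = 250
Sum: F(7, 7, 5) = (-1029) + (1029) + (490) + (-1029) + (-245) + (525) + (343) + (245) + (525) + (250) = 1104.
Reducing mod 11: 1104 ≡ 4 (mod 11).
Since F(a, b, c) ≡ 4 ≠ 0 (mod 11), P does NOT lie on the curve.


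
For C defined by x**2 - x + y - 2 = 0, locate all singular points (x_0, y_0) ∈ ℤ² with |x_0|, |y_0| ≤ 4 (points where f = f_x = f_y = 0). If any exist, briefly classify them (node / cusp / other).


No singular points in the scanned grid; C is smooth there.

Compute partial derivatives:
  f_x = 2*x - 1.
  f_y = 1.
f_y = 1 is a nonzero constant, so f_y never vanishes: no point (x, y) can satisfy f = f_x = f_y = 0. In particular no (x, y) ∈ {−4, ..., 4}² is singular; the curve is smooth.


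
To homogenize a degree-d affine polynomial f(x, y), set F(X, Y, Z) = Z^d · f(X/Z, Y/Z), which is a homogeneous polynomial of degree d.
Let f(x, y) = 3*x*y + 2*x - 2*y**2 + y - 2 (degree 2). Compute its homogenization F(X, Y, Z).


F(X, Y, Z) = 3*X*Y + 2*X*Z - 2*Y**2 + Y*Z - 2*Z**2

deg(f) = 2.
Substitute x = X/Z, y = Y/Z into f, then multiply by Z^2.
  monomial 3·x^1·y^1 ↦ 3·X^1·Y^1·Z^0.
  monomial 2·x^1·y^0 ↦ 2·X^1·Y^0·Z^1.
  monomial -2·x^0·y^2 ↦ -2·X^0·Y^2·Z^0.
  monomial 1·x^0·y^1 ↦ 1·X^0·Y^1·Z^1.
  monomial -2·x^0·y^0 ↦ -2·X^0·Y^0·Z^2.
Collecting: F(X, Y, Z) = 3*X*Y + 2*X*Z - 2*Y**2 + Y*Z - 2*Z**2.


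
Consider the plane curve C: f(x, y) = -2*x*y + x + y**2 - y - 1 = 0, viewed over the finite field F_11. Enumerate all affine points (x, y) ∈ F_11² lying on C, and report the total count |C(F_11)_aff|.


Affine F_11-points: {(0, 4), (0, 8), (1, 0), (1, 3), (4, 2), (4, 7), (7, 5), (7, 10), (10, 1), (10, 9)}; count = 10.

For each of the 121 pairs (x, y) ∈ F_11², evaluate f(x, y) mod 11. Record the zeros.
  x = 0: [0↦10, 1↦10, 2↦1, 3↦5, 4↦0, 5↦8, 6↦7, 7↦8, 8↦0, 9↦5, 10↦1]  zeros at y ∈ {4, 8}
  x = 1: [0↦0, 1↦9, 2↦9, 3↦0, 4↦4, 5↦10, 6↦7, 7↦6, 8↦7, 9↦10, 10↦4]  zeros at y ∈ {0, 3}
  x = 2: [0↦1, 1↦8, 2↦6, 3↦6, 4↦8, 5↦1, 6↦7, 7↦4, 8↦3, 9↦4, 10↦7]  zeros at y ∈ ∅
  x = 3: [0↦2, 1↦7, 2↦3, 3↦1, 4↦1, 5↦3, 6↦7, 7↦2, 8↦10, 9↦9, 10↦10]  zeros at y ∈ ∅
  x = 4: [0↦3, 1↦6, 2↦0, 3↦7, 4↦5, 5↦5, 6↦7, 7↦0, 8↦6, 9↦3, 10↦2]  zeros at y ∈ {2, 7}
  x = 5: [0↦4, 1↦5, 2↦8, 3↦2, 4↦9, 5↦7, 6↦7, 7↦9, 8↦2, 9↦8, 10↦5]  zeros at y ∈ ∅
  x = 6: [0↦5, 1↦4, 2↦5, 3↦8, 4↦2, 5↦9, 6↦7, 7↦7, 8↦9, 9↦2, 10↦8]  zeros at y ∈ ∅
  x = 7: [0↦6, 1↦3, 2↦2, 3↦3, 4↦6, 5↦0, 6↦7, 7↦5, 8↦5, 9↦7, 10↦0]  zeros at y ∈ {5, 10}
  x = 8: [0↦7, 1↦2, 2↦10, 3↦9, 4↦10, 5↦2, 6↦7, 7↦3, 8↦1, 9↦1, 10↦3]  zeros at y ∈ ∅
  x = 9: [0↦8, 1↦1, 2↦7, 3↦4, 4↦3, 5↦4, 6↦7, 7↦1, 8↦8, 9↦6, 10↦6]  zeros at y ∈ ∅
  x = 10: [0↦9, 1↦0, 2↦4, 3↦10, 4↦7, 5↦6, 6↦7, 7↦10, 8↦4, 9↦0, 10↦9]  zeros at y ∈ {1, 9}
Collecting zeros: affine points = {(0, 4), (0, 8), (1, 0), (1, 3), (4, 2), (4, 7), (7, 5), (7, 10), (10, 1), (10, 9)}.
Total count |C(F_11)_aff| = 10.


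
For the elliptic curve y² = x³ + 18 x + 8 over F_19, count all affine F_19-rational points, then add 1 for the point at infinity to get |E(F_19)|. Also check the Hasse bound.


Affine points = {(4, 7), (4, 12), (6, 3), (6, 16), (9, 5), (9, 14), (11, 6), (11, 13), (13, 8), (13, 11), (15, 9), (15, 10)}; affine count = 12; |E(F_19)| = 13.

Discriminant check: Δ ∝ 4a³ + 27b² = 4·18³ + 27·8² = 4·5832 + 27·64 ≡ 14 (mod 19). Nonzero ⇒ E is nonsingular.
For each x ∈ F_19, compute rhs = x³ + 18·x + 8 mod 19, then count y ∈ F_19 with y² ≡ rhs.
  x = 0: rhs = 8, matching y values: none (0 points).
  x = 1: rhs = 8, matching y values: none (0 points).
  x = 2: rhs = 14, matching y values: none (0 points).
  x = 3: rhs = 13, matching y values: none (0 points).
  x = 4: rhs = 11, matching y values: 7, 12 (2 points).
  x = 5: rhs = 14, matching y values: none (0 points).
  x = 6: rhs = 9, matching y values: 3, 16 (2 points).
  x = 7: rhs = 2, matching y values: none (0 points).
  x = 8: rhs = 18, matching y values: none (0 points).
  x = 9: rhs = 6, matching y values: 5, 14 (2 points).
  x = 10: rhs = 10, matching y values: none (0 points).
  x = 11: rhs = 17, matching y values: 6, 13 (2 points).
  x = 12: rhs = 14, matching y values: none (0 points).
  x = 13: rhs = 7, matching y values: 8, 11 (2 points).
  x = 14: rhs = 2, matching y values: none (0 points).
  x = 15: rhs = 5, matching y values: 9, 10 (2 points).
  x = 16: rhs = 3, matching y values: none (0 points).
  x = 17: rhs = 2, matching y values: none (0 points).
  x = 18: rhs = 8, matching y values: none (0 points).
Total affine count: 12.
Full point count |E(F_19)| = 12 + 1 = 13.
Hasse bound: |13 − (19+1)| = |-7| = 7 ≤ 2√19 ≈ 8.7178 ✓.


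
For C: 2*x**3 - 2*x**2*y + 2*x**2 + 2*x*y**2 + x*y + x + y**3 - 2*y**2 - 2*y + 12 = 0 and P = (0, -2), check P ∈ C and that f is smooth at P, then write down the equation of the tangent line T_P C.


Tangent line at P: 7*x + 18*y + 36 = 0.

Step 1: f(0, -2) = 0, so P lies on C.
Step 2: partial derivatives
  f_x(x, y) = 6*x**2 - 4*x*y + 4*x + 2*y**2 + y + 1, f_y(x, y) = -2*x**2 + 4*x*y + x + 3*y**2 - 4*y - 2.
  f_x(P) = 7, f_y(P) = 18 (gradient nonzero, so P is smooth).
Step 3: tangent line at P: 7·(x − 0) + 18·(y − -2) = 0.
Expanding: 7*x + 18*y + 36 = 0.


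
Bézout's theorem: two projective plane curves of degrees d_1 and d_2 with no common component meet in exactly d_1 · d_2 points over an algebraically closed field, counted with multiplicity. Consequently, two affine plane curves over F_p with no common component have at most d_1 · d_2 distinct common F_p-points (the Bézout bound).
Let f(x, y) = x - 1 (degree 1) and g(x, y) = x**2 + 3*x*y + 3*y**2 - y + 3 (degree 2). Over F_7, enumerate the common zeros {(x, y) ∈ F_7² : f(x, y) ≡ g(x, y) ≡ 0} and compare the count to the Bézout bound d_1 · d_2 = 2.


Common zeros: ∅; count = 0; Bézout bound = 2.

deg(f) = 1, deg(g) = 2, so Bézout bound = 2.
Scan x ∈ F_7. For each x, list the y ∈ F_7 with f(x, y) ≡ 0 and those with g(x, y) ≡ 0 (mod 7); the common zeros in that column are the intersection.
  x = 0: f ≡ 0 at y ∈ ∅; g ≡ 0 at y ∈ {6}; common: ∅.
  x = 1: f ≡ 0 at y ∈ {0, 1, 2, 3, 4, 5, 6}; g ≡ 0 at y ∈ ∅; common: ∅.
  x = 2: f ≡ 0 at y ∈ ∅; g ≡ 0 at y ∈ {0, 3}; common: ∅.
  x = 3: f ≡ 0 at y ∈ ∅; g ≡ 0 at y ∈ {3, 6}; common: ∅.
  x = 4: f ≡ 0 at y ∈ ∅; g ≡ 0 at y ∈ ∅; common: ∅.
  x = 5: f ≡ 0 at y ∈ ∅; g ≡ 0 at y ∈ {0}; common: ∅.
  x = 6: f ≡ 0 at y ∈ ∅; g ≡ 0 at y ∈ ∅; common: ∅.
Collecting: common zeros = ∅, so the count is 0.
Comparison with the Bézout bound: 0 ≤ 2 = deg(f)·deg(g), as expected for curves with no common component (the affine F_7-count falls short of the bound because intersections may lie at infinity, over extension fields, or carry multiplicity).


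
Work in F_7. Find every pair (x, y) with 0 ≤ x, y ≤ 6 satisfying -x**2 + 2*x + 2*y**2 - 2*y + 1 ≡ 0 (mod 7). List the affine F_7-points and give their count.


Affine F_7-points: {(1, 3), (1, 5), (4, 0), (4, 1), (5, 0), (5, 1)}; count = 6.

For each of the 49 pairs (x, y) ∈ F_7², evaluate f(x, y) mod 7. Record the zeros.
  x = 0: [0↦1, 1↦1, 2↦5, 3↦6, 4↦4, 5↦6, 6↦5]  zeros at y ∈ ∅
  x = 1: [0↦2, 1↦2, 2↦6, 3↦0, 4↦5, 5↦0, 6↦6]  zeros at y ∈ {3, 5}
  x = 2: [0↦1, 1↦1, 2↦5, 3↦6, 4↦4, 5↦6, 6↦5]  zeros at y ∈ ∅
  x = 3: [0↦5, 1↦5, 2↦2, 3↦3, 4↦1, 5↦3, 6↦2]  zeros at y ∈ ∅
  x = 4: [0↦0, 1↦0, 2↦4, 3↦5, 4↦3, 5↦5, 6↦4]  zeros at y ∈ {0, 1}
  x = 5: [0↦0, 1↦0, 2↦4, 3↦5, 4↦3, 5↦5, 6↦4]  zeros at y ∈ {0, 1}
  x = 6: [0↦5, 1↦5, 2↦2, 3↦3, 4↦1, 5↦3, 6↦2]  zeros at y ∈ ∅
Collecting zeros: affine points = {(1, 3), (1, 5), (4, 0), (4, 1), (5, 0), (5, 1)}.
Total count |C(F_7)_aff| = 6.


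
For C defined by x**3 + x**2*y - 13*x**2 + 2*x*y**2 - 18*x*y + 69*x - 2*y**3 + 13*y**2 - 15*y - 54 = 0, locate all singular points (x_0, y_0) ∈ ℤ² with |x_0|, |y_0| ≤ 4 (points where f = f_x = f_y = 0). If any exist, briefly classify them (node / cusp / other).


Singular points: {(3, 3)}; classification: node.

Compute partial derivatives:
  f_x = 3*x**2 + 2*x*y - 26*x + 2*y**2 - 18*y + 69.
  f_y = x**2 + 4*x*y - 18*x - 6*y**2 + 26*y - 15.
Scan x_0 ∈ {−4, ..., 4}. For each x_0, f_y(x_0, y) is a polynomial in y; find its integer roots y ∈ {−4, ..., 4}, then test f_x and f at those candidates.
  x = -4: f_y(-4, y) = -6*y**2 + 10*y + 73; no integer root y with |y| ≤ 4.
  x = -3: f_y(-3, y) = -6*y**2 + 14*y + 48; no integer root y with |y| ≤ 4.
  x = -2: f_y(-2, y) = -6*y**2 + 18*y + 25; no integer root y with |y| ≤ 4.
  x = -1: f_y(-1, y) = -6*y**2 + 22*y + 4; no integer root y with |y| ≤ 4.
  x = 0: f_y(0, y) = -6*y**2 + 26*y - 15; no integer root y with |y| ≤ 4.
  x = 1: f_y(1, y) = -6*y**2 + 30*y - 32; no integer root y with |y| ≤ 4.
  x = 2: f_y(2, y) = -6*y**2 + 34*y - 47; no integer root y with |y| ≤ 4.
  x = 3: f_y(3, y) = -6*y**2 + 38*y - 60; vanishes at y ∈ {3}. (3, 3): f_x = 0, f = 0 — SINGULAR.
  x = 4: f_y(4, y) = -6*y**2 + 42*y - 71; no integer root y with |y| ≤ 4.
Only singular point on the grid: (3, 3).
Classify: substitute x = 3 + u, y = 3 + v and expand: f = u**3 + u**2*v - u**2 + 2*u*v**2 - 2*v**3 + v**2.
No constant or linear terms (consistent with a singular point). Quadratic part: -u**2 + v**2. Cubic part: u**3 + u**2*v + 2*u*v**2 - 2*v**3.
The quadratic part v**2 - u**2 = (v − u)(v + u) splits into two distinct linear factors, so there are two distinct tangent lines y − 3 = ±(x − 3) — this is a node (ordinary double point).
Classification: node.


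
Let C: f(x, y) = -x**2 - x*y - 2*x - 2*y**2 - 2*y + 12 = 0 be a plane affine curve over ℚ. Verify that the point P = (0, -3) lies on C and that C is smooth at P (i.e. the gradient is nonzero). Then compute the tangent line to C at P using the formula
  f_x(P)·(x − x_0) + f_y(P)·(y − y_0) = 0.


Tangent line at P: x + 10*y + 30 = 0.

Step 1: f(0, -3) = 0, so P lies on C.
Step 2: partial derivatives
  f_x(x, y) = -2*x - y - 2, f_y(x, y) = -x - 4*y - 2.
  f_x(P) = 1, f_y(P) = 10 (gradient nonzero, so P is smooth).
Step 3: tangent line at P: 1·(x − 0) + 10·(y − -3) = 0.
Expanding: x + 10*y + 30 = 0.


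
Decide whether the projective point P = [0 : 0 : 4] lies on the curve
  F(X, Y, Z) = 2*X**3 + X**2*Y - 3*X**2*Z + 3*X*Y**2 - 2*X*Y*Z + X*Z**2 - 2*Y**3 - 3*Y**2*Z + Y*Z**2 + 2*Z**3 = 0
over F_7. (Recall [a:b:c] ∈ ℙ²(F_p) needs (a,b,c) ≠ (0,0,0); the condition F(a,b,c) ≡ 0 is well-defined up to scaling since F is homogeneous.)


F(0,0,4) ≡ 2 (mod 7); P is NOT on the curve.

Evaluate F(0, 0, 4) term-by-term (mod 7).
  2*X**3 ↦ 2·0·1·1 = 0
  X**2*Y ↦ 1·0·0·1 = 0
  -3*X**2*Z ↦ -3·0·1·4 = 0
  3*X*Y**2 ↦ 3·0·0·1 = 0
  -2*X*Y*Z ↦ -2·0·0·4 = 0
  X*Z**2 ↦ 1·0·1·16 = 0
  -2*Y**3 ↦ -2·1·0·1 = 0
  -3*Y**2*Z ↦ -3·1·0·4 = 0
  Y*Z**2 ↦ 1·1·0·16 = 0
  2*Z**3 ↦ 2·1·1·64 = 128
Sum: F(0, 0, 4) = (0) + (0) + (0) + (0) + (0) + (0) + (0) + (0) + (0) + (128) = 128.
Reducing mod 7: 128 ≡ 2 (mod 7).
Since F(a, b, c) ≡ 2 ≠ 0 (mod 7), P does NOT lie on the curve.


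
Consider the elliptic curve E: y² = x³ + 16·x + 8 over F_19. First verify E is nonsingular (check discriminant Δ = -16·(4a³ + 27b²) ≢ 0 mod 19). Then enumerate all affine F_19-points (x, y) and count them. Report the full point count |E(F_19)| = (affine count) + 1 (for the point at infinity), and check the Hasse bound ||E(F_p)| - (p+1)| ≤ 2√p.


Affine points = {(1, 5), (1, 14), (3, 8), (3, 11), (5, 2), (5, 17), (6, 4), (6, 15), (7, 8), (7, 11), (9, 8), (9, 11), (10, 3), (10, 16), (12, 3), (12, 16), (13, 0), (16, 3), (16, 16), (17, 5), (17, 14)}; affine count = 21; |E(F_19)| = 22.

Discriminant check: Δ ∝ 4a³ + 27b² = 4·16³ + 27·8² = 4·4096 + 27·64 ≡ 5 (mod 19). Nonzero ⇒ E is nonsingular.
For each x ∈ F_19, compute rhs = x³ + 16·x + 8 mod 19, then count y ∈ F_19 with y² ≡ rhs.
  x = 0: rhs = 8, matching y values: none (0 points).
  x = 1: rhs = 6, matching y values: 5, 14 (2 points).
  x = 2: rhs = 10, matching y values: none (0 points).
  x = 3: rhs = 7, matching y values: 8, 11 (2 points).
  x = 4: rhs = 3, matching y values: none (0 points).
  x = 5: rhs = 4, matching y values: 2, 17 (2 points).
  x = 6: rhs = 16, matching y values: 4, 15 (2 points).
  x = 7: rhs = 7, matching y values: 8, 11 (2 points).
  x = 8: rhs = 2, matching y values: none (0 points).
  x = 9: rhs = 7, matching y values: 8, 11 (2 points).
  x = 10: rhs = 9, matching y values: 3, 16 (2 points).
  x = 11: rhs = 14, matching y values: none (0 points).
  x = 12: rhs = 9, matching y values: 3, 16 (2 points).
  x = 13: rhs = 0, matching y values: 0 (1 points).
  x = 14: rhs = 12, matching y values: none (0 points).
  x = 15: rhs = 13, matching y values: none (0 points).
  x = 16: rhs = 9, matching y values: 3, 16 (2 points).
  x = 17: rhs = 6, matching y values: 5, 14 (2 points).
  x = 18: rhs = 10, matching y values: none (0 points).
Total affine count: 21.
Full point count |E(F_19)| = 21 + 1 = 22.
Hasse bound: |22 − (19+1)| = |2| = 2 ≤ 2√19 ≈ 8.7178 ✓.


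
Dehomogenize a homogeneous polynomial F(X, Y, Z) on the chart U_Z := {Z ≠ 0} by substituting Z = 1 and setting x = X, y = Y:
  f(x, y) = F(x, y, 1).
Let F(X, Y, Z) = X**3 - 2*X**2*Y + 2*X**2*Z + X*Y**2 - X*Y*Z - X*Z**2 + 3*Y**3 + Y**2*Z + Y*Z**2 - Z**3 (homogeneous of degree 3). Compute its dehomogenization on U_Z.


f(x, y) = x**3 - 2*x**2*y + 2*x**2 + x*y**2 - x*y - x + 3*y**3 + y**2 + y - 1

On U_Z we set Z = 1. Each monomial c·X^i·Y^j·Z^k in F becomes c·x^i·y^j·1^k = c·x^i·y^j.
Substituting Z = 1: F(X, Y, 1) = x**3 - 2*x**2*y + 2*x**2 + x*y**2 - x*y - x + 3*y**3 + y**2 + y - 1.
Note: deg(f) ≤ deg(F) = 3; strict inequality happens when F is divisible by Z (lost terms).


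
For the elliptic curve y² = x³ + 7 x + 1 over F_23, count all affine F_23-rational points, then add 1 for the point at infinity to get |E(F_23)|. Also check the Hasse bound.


Affine points = {(0, 1), (0, 22), (1, 3), (1, 20), (2, 0), (3, 7), (3, 16), (4, 1), (4, 22), (5, 0), (6, 11), (6, 12), (7, 5), (7, 18), (10, 6), (10, 17), (11, 11), (11, 12), (13, 9), (13, 14), (15, 10), (15, 13), (16, 0), (18, 5), (18, 18), (19, 1), (19, 22), (21, 5), (21, 18), (22, 4), (22, 19)}; affine count = 31; |E(F_23)| = 32.

Discriminant check: Δ ∝ 4a³ + 27b² = 4·7³ + 27·1² = 4·343 + 27·1 ≡ 19 (mod 23). Nonzero ⇒ E is nonsingular.
For each x ∈ F_23, compute rhs = x³ + 7·x + 1 mod 23, then count y ∈ F_23 with y² ≡ rhs.
  x = 0: rhs = 1, matching y values: 1, 22 (2 points).
  x = 1: rhs = 9, matching y values: 3, 20 (2 points).
  x = 2: rhs = 0, matching y values: 0 (1 points).
  x = 3: rhs = 3, matching y values: 7, 16 (2 points).
  x = 4: rhs = 1, matching y values: 1, 22 (2 points).
  x = 5: rhs = 0, matching y values: 0 (1 points).
  x = 6: rhs = 6, matching y values: 11, 12 (2 points).
  x = 7: rhs = 2, matching y values: 5, 18 (2 points).
  x = 8: rhs = 17, matching y values: none (0 points).
  x = 9: rhs = 11, matching y values: none (0 points).
  x = 10: rhs = 13, matching y values: 6, 17 (2 points).
  x = 11: rhs = 6, matching y values: 11, 12 (2 points).
  x = 12: rhs = 19, matching y values: none (0 points).
  x = 13: rhs = 12, matching y values: 9, 14 (2 points).
  x = 14: rhs = 14, matching y values: none (0 points).
  x = 15: rhs = 8, matching y values: 10, 13 (2 points).
  x = 16: rhs = 0, matching y values: 0 (1 points).
  x = 17: rhs = 19, matching y values: none (0 points).
  x = 18: rhs = 2, matching y values: 5, 18 (2 points).
  x = 19: rhs = 1, matching y values: 1, 22 (2 points).
  x = 20: rhs = 22, matching y values: none (0 points).
  x = 21: rhs = 2, matching y values: 5, 18 (2 points).
  x = 22: rhs = 16, matching y values: 4, 19 (2 points).
Total affine count: 31.
Full point count |E(F_23)| = 31 + 1 = 32.
Hasse bound: |32 − (23+1)| = |8| = 8 ≤ 2√23 ≈ 9.5917 ✓.


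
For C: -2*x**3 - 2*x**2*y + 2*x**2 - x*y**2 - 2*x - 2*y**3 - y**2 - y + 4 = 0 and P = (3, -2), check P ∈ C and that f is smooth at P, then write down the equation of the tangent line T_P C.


Tangent line at P: -24*x - 27*y + 18 = 0.

Step 1: f(3, -2) = 0, so P lies on C.
Step 2: partial derivatives
  f_x(x, y) = -6*x**2 - 4*x*y + 4*x - y**2 - 2, f_y(x, y) = -2*x**2 - 2*x*y - 6*y**2 - 2*y - 1.
  f_x(P) = -24, f_y(P) = -27 (gradient nonzero, so P is smooth).
Step 3: tangent line at P: -24·(x − 3) + -27·(y − -2) = 0.
Expanding: -24*x - 27*y + 18 = 0.


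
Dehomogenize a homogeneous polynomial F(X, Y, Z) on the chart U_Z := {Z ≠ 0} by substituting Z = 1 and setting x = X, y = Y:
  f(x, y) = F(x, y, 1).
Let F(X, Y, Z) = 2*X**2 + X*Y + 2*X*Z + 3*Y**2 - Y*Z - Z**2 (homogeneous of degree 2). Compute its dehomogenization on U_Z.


f(x, y) = 2*x**2 + x*y + 2*x + 3*y**2 - y - 1

On U_Z we set Z = 1. Each monomial c·X^i·Y^j·Z^k in F becomes c·x^i·y^j·1^k = c·x^i·y^j.
Substituting Z = 1: F(X, Y, 1) = 2*x**2 + x*y + 2*x + 3*y**2 - y - 1.
Note: deg(f) ≤ deg(F) = 2; strict inequality happens when F is divisible by Z (lost terms).


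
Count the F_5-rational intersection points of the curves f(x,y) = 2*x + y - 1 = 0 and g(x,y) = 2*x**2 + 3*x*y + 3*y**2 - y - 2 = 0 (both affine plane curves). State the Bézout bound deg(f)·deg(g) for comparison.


Common zeros: {(0, 1), (4, 3)}; count = 2; Bézout bound = 2.

deg(f) = 1, deg(g) = 2, so Bézout bound = 2.
Scan x ∈ F_5. For each x, list the y ∈ F_5 with f(x, y) ≡ 0 and those with g(x, y) ≡ 0 (mod 5); the common zeros in that column are the intersection.
  x = 0: f ≡ 0 at y ∈ {1}; g ≡ 0 at y ∈ {1}; common: {1}.
  x = 1: f ≡ 0 at y ∈ {4}; g ≡ 0 at y ∈ {0, 1}; common: ∅.
  x = 2: f ≡ 0 at y ∈ {2}; g ≡ 0 at y ∈ ∅; common: ∅.
  x = 3: f ≡ 0 at y ∈ {0}; g ≡ 0 at y ∈ ∅; common: ∅.
  x = 4: f ≡ 0 at y ∈ {3}; g ≡ 0 at y ∈ {0, 3}; common: {3}.
Collecting: common zeros = {(0, 1), (4, 3)}, so the count is 2.
Comparison with the Bézout bound: 2 ≤ 2 = deg(f)·deg(g), as expected for curves with no common component (the bound is attained).


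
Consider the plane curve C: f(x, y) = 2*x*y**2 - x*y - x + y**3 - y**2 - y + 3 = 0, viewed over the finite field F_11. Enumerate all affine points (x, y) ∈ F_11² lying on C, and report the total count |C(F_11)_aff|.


Affine F_11-points: {(1, 6), (2, 9), (3, 0), (5, 3), (6, 4), (7, 8), (9, 7), (10, 2), (10, 10)}; count = 9.

For each of the 121 pairs (x, y) ∈ F_11², evaluate f(x, y) mod 11. Record the zeros.
  x = 0: [0↦3, 1↦2, 2↦5, 3↦7, 4↦3, 5↦10, 6↦1, 7↦4, 8↦3, 9↦4, 10↦2]  zeros at y ∈ ∅
  x = 1: [0↦2, 1↦2, 2↦10, 3↦10, 4↦8, 5↦10, 6↦0, 7↦6, 8↦1, 9↦2, 10↦4]  zeros at y ∈ {6}
  x = 2: [0↦1, 1↦2, 2↦4, 3↦2, 4↦2, 5↦10, 6↦10, 7↦8, 8↦10, 9↦0, 10↦6]  zeros at y ∈ {9}
  x = 3: [0↦0, 1↦2, 2↦9, 3↦5, 4↦7, 5↦10, 6↦9, 7↦10, 8↦8, 9↦9, 10↦8]  zeros at y ∈ {0}
  x = 4: [0↦10, 1↦2, 2↦3, 3↦8, 4↦1, 5↦10, 6↦8, 7↦1, 8↦6, 9↦7, 10↦10]  zeros at y ∈ ∅
  x = 5: [0↦9, 1↦2, 2↦8, 3↦0, 4↦6, 5↦10, 6↦7, 7↦3, 8↦4, 9↦5, 10↦1]  zeros at y ∈ {3}
  x = 6: [0↦8, 1↦2, 2↦2, 3↦3, 4↦0, 5↦10, 6↦6, 7↦5, 8↦2, 9↦3, 10↦3]  zeros at y ∈ {4}
  x = 7: [0↦7, 1↦2, 2↦7, 3↦6, 4↦5, 5↦10, 6↦5, 7↦7, 8↦0, 9↦1, 10↦5]  zeros at y ∈ {8}
  x = 8: [0↦6, 1↦2, 2↦1, 3↦9, 4↦10, 5↦10, 6↦4, 7↦9, 8↦9, 9↦10, 10↦7]  zeros at y ∈ ∅
  x = 9: [0↦5, 1↦2, 2↦6, 3↦1, 4↦4, 5↦10, 6↦3, 7↦0, 8↦7, 9↦8, 10↦9]  zeros at y ∈ {7}
  x = 10: [0↦4, 1↦2, 2↦0, 3↦4, 4↦9, 5↦10, 6↦2, 7↦2, 8↦5, 9↦6, 10↦0]  zeros at y ∈ {2, 10}
Collecting zeros: affine points = {(1, 6), (2, 9), (3, 0), (5, 3), (6, 4), (7, 8), (9, 7), (10, 2), (10, 10)}.
Total count |C(F_11)_aff| = 9.


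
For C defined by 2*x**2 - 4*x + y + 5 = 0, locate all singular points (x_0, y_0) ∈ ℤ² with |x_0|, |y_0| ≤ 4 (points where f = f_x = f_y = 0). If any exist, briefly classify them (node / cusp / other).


No singular points in the scanned grid; C is smooth there.

Compute partial derivatives:
  f_x = 4*x - 4.
  f_y = 1.
f_y = 1 is a nonzero constant, so f_y never vanishes: no point (x, y) can satisfy f = f_x = f_y = 0. In particular no (x, y) ∈ {−4, ..., 4}² is singular; the curve is smooth.


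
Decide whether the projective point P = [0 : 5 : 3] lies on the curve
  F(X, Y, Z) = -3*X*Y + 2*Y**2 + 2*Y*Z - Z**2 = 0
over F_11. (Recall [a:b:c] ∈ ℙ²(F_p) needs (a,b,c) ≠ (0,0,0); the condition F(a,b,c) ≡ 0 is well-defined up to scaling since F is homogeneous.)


F(0,5,3) ≡ 5 (mod 11); P is NOT on the curve.

Evaluate F(0, 5, 3) term-by-term (mod 11).
  -3*X*Y ↦ -3·0·5·1 = 0
  2*Y**2 ↦ 2·1·25·1 = 50
  2*Y*Z ↦ 2·1·5·3 = 30
  -Z**2 ↦ -1·1·1·9 = -9
Sum: F(0, 5, 3) = (0) + (50) + (30) + (-9) = 71.
Reducing mod 11: 71 ≡ 5 (mod 11).
Since F(a, b, c) ≡ 5 ≠ 0 (mod 11), P does NOT lie on the curve.


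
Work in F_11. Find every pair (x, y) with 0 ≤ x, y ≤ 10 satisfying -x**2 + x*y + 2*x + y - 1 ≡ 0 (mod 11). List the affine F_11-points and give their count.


Affine F_11-points: {(0, 1), (1, 0), (2, 4), (3, 1), (4, 4), (5, 10), (6, 2), (7, 10), (8, 3), (9, 2)}; count = 10.

For each of the 121 pairs (x, y) ∈ F_11², evaluate f(x, y) mod 11. Record the zeros.
  x = 0: [0↦10, 1↦0, 2↦1, 3↦2, 4↦3, 5↦4, 6↦5, 7↦6, 8↦7, 9↦8, 10↦9]  zeros at y ∈ {1}
  x = 1: [0↦0, 1↦2, 2↦4, 3↦6, 4↦8, 5↦10, 6↦1, 7↦3, 8↦5, 9↦7, 10↦9]  zeros at y ∈ {0}
  x = 2: [0↦10, 1↦2, 2↦5, 3↦8, 4↦0, 5↦3, 6↦6, 7↦9, 8↦1, 9↦4, 10↦7]  zeros at y ∈ {4}
  x = 3: [0↦7, 1↦0, 2↦4, 3↦8, 4↦1, 5↦5, 6↦9, 7↦2, 8↦6, 9↦10, 10↦3]  zeros at y ∈ {1}
  x = 4: [0↦2, 1↦7, 2↦1, 3↦6, 4↦0, 5↦5, 6↦10, 7↦4, 8↦9, 9↦3, 10↦8]  zeros at y ∈ {4}
  x = 5: [0↦6, 1↦1, 2↦7, 3↦2, 4↦8, 5↦3, 6↦9, 7↦4, 8↦10, 9↦5, 10↦0]  zeros at y ∈ {10}
  x = 6: [0↦8, 1↦4, 2↦0, 3↦7, 4↦3, 5↦10, 6↦6, 7↦2, 8↦9, 9↦5, 10↦1]  zeros at y ∈ {2}
  x = 7: [0↦8, 1↦5, 2↦2, 3↦10, 4↦7, 5↦4, 6↦1, 7↦9, 8↦6, 9↦3, 10↦0]  zeros at y ∈ {10}
  x = 8: [0↦6, 1↦4, 2↦2, 3↦0, 4↦9, 5↦7, 6↦5, 7↦3, 8↦1, 9↦10, 10↦8]  zeros at y ∈ {3}
  x = 9: [0↦2, 1↦1, 2↦0, 3↦10, 4↦9, 5↦8, 6↦7, 7↦6, 8↦5, 9↦4, 10↦3]  zeros at y ∈ {2}
  x = 10: [0↦7, 1↦7, 2↦7, 3↦7, 4↦7, 5↦7, 6↦7, 7↦7, 8↦7, 9↦7, 10↦7]  zeros at y ∈ ∅
Collecting zeros: affine points = {(0, 1), (1, 0), (2, 4), (3, 1), (4, 4), (5, 10), (6, 2), (7, 10), (8, 3), (9, 2)}.
Total count |C(F_11)_aff| = 10.


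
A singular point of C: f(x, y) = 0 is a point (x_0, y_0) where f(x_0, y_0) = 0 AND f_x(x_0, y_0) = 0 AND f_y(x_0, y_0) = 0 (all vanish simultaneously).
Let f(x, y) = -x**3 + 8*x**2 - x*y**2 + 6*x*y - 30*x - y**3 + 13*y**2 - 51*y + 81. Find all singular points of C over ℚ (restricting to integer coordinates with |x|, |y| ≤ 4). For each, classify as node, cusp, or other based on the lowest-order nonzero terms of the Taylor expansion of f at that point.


Singular points: {(3, 3)}; classification: node.

Compute partial derivatives:
  f_x = -3*x**2 + 16*x - y**2 + 6*y - 30.
  f_y = -2*x*y + 6*x - 3*y**2 + 26*y - 51.
Scan x_0 ∈ {−4, ..., 4}. For each x_0, f_y(x_0, y) is a polynomial in y; find its integer roots y ∈ {−4, ..., 4}, then test f_x and f at those candidates.
  x = -4: f_y(-4, y) = -3*y**2 + 34*y - 75; vanishes at y ∈ {3}. (-4, 3): f_x = -133 ≠ 0.
  x = -3: f_y(-3, y) = -3*y**2 + 32*y - 69; vanishes at y ∈ {3}. (-3, 3): f_x = -96 ≠ 0.
  x = -2: f_y(-2, y) = -3*y**2 + 30*y - 63; vanishes at y ∈ {3}. (-2, 3): f_x = -65 ≠ 0.
  x = -1: f_y(-1, y) = -3*y**2 + 28*y - 57; vanishes at y ∈ {3}. (-1, 3): f_x = -40 ≠ 0.
  x = 0: f_y(0, y) = -3*y**2 + 26*y - 51; vanishes at y ∈ {3}. (0, 3): f_x = -21 ≠ 0.
  x = 1: f_y(1, y) = -3*y**2 + 24*y - 45; vanishes at y ∈ {3}. (1, 3): f_x = -8 ≠ 0.
  x = 2: f_y(2, y) = -3*y**2 + 22*y - 39; vanishes at y ∈ {3}. (2, 3): f_x = -1 ≠ 0.
  x = 3: f_y(3, y) = -3*y**2 + 20*y - 33; vanishes at y ∈ {3}. (3, 3): f_x = 0, f = 0 — SINGULAR.
  x = 4: f_y(4, y) = -3*y**2 + 18*y - 27; vanishes at y ∈ {3}. (4, 3): f_x = -5 ≠ 0.
Only singular point on the grid: (3, 3).
Classify: substitute x = 3 + u, y = 3 + v and expand: f = -u**3 - u**2 - u*v**2 - v**3 + v**2.
No constant or linear terms (consistent with a singular point). Quadratic part: -u**2 + v**2. Cubic part: -u**3 - u*v**2 - v**3.
The quadratic part v**2 - u**2 = (v − u)(v + u) splits into two distinct linear factors, so there are two distinct tangent lines y − 3 = ±(x − 3) — this is a node (ordinary double point).
Classification: node.


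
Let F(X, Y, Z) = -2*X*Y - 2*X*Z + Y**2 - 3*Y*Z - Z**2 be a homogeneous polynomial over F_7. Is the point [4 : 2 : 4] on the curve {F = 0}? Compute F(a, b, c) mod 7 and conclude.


F(4,2,4) ≡ 0 (mod 7); P is on the curve.

Evaluate F(4, 2, 4) term-by-term (mod 7).
  -2*X*Y ↦ -2·4·2·1 = -16
  -2*X*Z ↦ -2·4·1·4 = -32
  Y**2 ↦ 1·1·4·1 = 4
  -3*Y*Z ↦ -3·1·2·4 = -24
  -Z**2 ↦ -1·1·1·16 = -16
Sum: F(4, 2, 4) = (-16) + (-32) + (4) + (-24) + (-16) = -84.
Reducing mod 7: -84 ≡ 0 (mod 7).
Since F(a, b, c) ≡ 0 (mod 7), P lies on the curve.


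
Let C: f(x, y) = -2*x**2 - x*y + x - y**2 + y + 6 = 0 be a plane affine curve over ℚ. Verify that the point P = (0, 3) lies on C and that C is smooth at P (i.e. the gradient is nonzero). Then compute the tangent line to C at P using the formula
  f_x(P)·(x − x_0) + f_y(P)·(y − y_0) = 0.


Tangent line at P: -2*x - 5*y + 15 = 0.

Step 1: f(0, 3) = 0, so P lies on C.
Step 2: partial derivatives
  f_x(x, y) = -4*x - y + 1, f_y(x, y) = -x - 2*y + 1.
  f_x(P) = -2, f_y(P) = -5 (gradient nonzero, so P is smooth).
Step 3: tangent line at P: -2·(x − 0) + -5·(y − 3) = 0.
Expanding: -2*x - 5*y + 15 = 0.


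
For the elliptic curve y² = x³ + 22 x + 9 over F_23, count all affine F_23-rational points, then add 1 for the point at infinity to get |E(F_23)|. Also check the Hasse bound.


Affine points = {(0, 3), (0, 20), (1, 3), (1, 20), (4, 0), (6, 9), (6, 14), (7, 0), (9, 4), (9, 19), (11, 8), (11, 15), (12, 0), (13, 10), (13, 13), (14, 5), (14, 18), (16, 8), (16, 15), (17, 11), (17, 12), (18, 2), (18, 21), (19, 8), (19, 15), (20, 10), (20, 13), (21, 7), (21, 16), (22, 3), (22, 20)}; affine count = 31; |E(F_23)| = 32.

Discriminant check: Δ ∝ 4a³ + 27b² = 4·22³ + 27·9² = 4·10648 + 27·81 ≡ 21 (mod 23). Nonzero ⇒ E is nonsingular.
For each x ∈ F_23, compute rhs = x³ + 22·x + 9 mod 23, then count y ∈ F_23 with y² ≡ rhs.
  x = 0: rhs = 9, matching y values: 3, 20 (2 points).
  x = 1: rhs = 9, matching y values: 3, 20 (2 points).
  x = 2: rhs = 15, matching y values: none (0 points).
  x = 3: rhs = 10, matching y values: none (0 points).
  x = 4: rhs = 0, matching y values: 0 (1 points).
  x = 5: rhs = 14, matching y values: none (0 points).
  x = 6: rhs = 12, matching y values: 9, 14 (2 points).
  x = 7: rhs = 0, matching y values: 0 (1 points).
  x = 8: rhs = 7, matching y values: none (0 points).
  x = 9: rhs = 16, matching y values: 4, 19 (2 points).
  x = 10: rhs = 10, matching y values: none (0 points).
  x = 11: rhs = 18, matching y values: 8, 15 (2 points).
  x = 12: rhs = 0, matching y values: 0 (1 points).
  x = 13: rhs = 8, matching y values: 10, 13 (2 points).
  x = 14: rhs = 2, matching y values: 5, 18 (2 points).
  x = 15: rhs = 11, matching y values: none (0 points).
  x = 16: rhs = 18, matching y values: 8, 15 (2 points).
  x = 17: rhs = 6, matching y values: 11, 12 (2 points).
  x = 18: rhs = 4, matching y values: 2, 21 (2 points).
  x = 19: rhs = 18, matching y values: 8, 15 (2 points).
  x = 20: rhs = 8, matching y values: 10, 13 (2 points).
  x = 21: rhs = 3, matching y values: 7, 16 (2 points).
  x = 22: rhs = 9, matching y values: 3, 20 (2 points).
Total affine count: 31.
Full point count |E(F_23)| = 31 + 1 = 32.
Hasse bound: |32 − (23+1)| = |8| = 8 ≤ 2√23 ≈ 9.5917 ✓.
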